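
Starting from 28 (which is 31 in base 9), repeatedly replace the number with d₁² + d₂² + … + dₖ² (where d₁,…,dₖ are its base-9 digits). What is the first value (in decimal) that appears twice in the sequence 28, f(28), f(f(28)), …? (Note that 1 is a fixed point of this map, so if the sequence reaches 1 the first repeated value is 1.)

28 = (3,1)_9 → 10
10 = (1,1)_9 → 2
2 = (2)_9 → 4
4 = (4)_9 → 16
16 = (1,7)_9 → 50
50 = (5,5)_9 → 50  — 50 already appeared earlier.

50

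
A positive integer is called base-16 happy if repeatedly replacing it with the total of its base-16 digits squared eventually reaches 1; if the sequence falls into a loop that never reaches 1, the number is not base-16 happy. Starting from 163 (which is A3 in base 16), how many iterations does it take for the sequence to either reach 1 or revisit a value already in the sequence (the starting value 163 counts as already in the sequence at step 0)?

163 = (10,3)_16 → 10² + 3² = 100 + 9 = 109
109 = (6,13)_16 → 6² + 13² = 36 + 169 = 205
205 = (12,13)_16 → 12² + 13² = 144 + 169 = 313
313 = (1,3,9)_16 → 1² + 3² + 9² = 1 + 9 + 81 = 91
91 = (5,11)_16 → 5² + 11² = 25 + 121 = 146
146 = (9,2)_16 → 9² + 2² = 81 + 4 = 85
85 = (5,5)_16 → 5² + 5² = 25 + 25 = 50
50 = (3,2)_16 → 3² + 2² = 9 + 4 = 13
13 = (13)_16 → 13² = 169
169 = (10,9)_16 → 10² + 9² = 100 + 81 = 181
181 = (11,5)_16 → 11² + 5² = 121 + 25 = 146  — 146 repeats.
That took 11 steps.

11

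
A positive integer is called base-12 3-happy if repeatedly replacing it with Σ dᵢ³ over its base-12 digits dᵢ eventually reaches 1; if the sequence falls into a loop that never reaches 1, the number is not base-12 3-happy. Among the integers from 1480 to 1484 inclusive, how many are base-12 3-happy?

1480: 1480 → 1091 → 1890 → 219 → 244 → 577 → 65 → 250 → 1513 → 1217 → 762 → 368 → 736 → 190 → 1028 → 856 → 1520 → 1728 → 1  (reaches 1)
1481: 1481 → 1152 → 512 → 755 → 1464 → 1008 → 343 → 415 → 1351 → 1136 → 1855 → 1344 → 793 → 342 → 288 → 8 → 512  (repeats 512)
1482: 1482 → 1243 → 1198 → 1539 → 1539  (repeats 1539)
1483: 1483 → 1370 → 953 → 684 → 793 → 342 → 288 → 8 → 512 → 755 → 1464 → 1008 → 343 → 415 → 1351 → 1136 → 1855 → 1344 → 793  (repeats 793)
1484: 1484 → 1539 → 1539  (repeats 1539)
base-12 3-happy: 1480

1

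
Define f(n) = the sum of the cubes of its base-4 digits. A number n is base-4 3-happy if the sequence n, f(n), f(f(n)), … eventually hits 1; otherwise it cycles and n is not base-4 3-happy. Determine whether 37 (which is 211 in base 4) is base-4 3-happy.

base-4 3-happy

37 = (2,1,1)_4 → 10
10 = (2,2)_4 → 16
16 = (1,0,0)_4 → 1  — reached 1.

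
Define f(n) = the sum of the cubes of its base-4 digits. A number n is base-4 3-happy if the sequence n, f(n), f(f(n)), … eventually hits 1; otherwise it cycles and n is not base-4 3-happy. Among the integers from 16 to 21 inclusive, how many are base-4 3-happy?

16: 16 → 1  (reaches 1)
17: 17 → 2 → 8 → 8  (repeats 8)
18: 18 → 9 → 9  (repeats 9)
19: 19 → 28 → 28  (repeats 28)
20: 20 → 2 → 8 → 8  (repeats 8)
21: 21 → 3 → 27 → 36 → 9 → 9  (repeats 9)
base-4 3-happy: 16

1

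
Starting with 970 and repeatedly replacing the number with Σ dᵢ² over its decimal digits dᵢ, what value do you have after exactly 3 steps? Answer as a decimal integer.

1

970 → 9² + 7² + 0² = 130
130 → 1² + 3² + 0² = 10
10 → 1² + 0² = 1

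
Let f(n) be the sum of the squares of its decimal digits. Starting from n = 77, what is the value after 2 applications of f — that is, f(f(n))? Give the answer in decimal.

77 → 7² + 7² = 98
98 → 9² + 8² = 145

145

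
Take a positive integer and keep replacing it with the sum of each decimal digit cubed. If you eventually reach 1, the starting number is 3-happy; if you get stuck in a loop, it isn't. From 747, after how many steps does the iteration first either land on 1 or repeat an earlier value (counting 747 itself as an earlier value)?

7

747 → 750
750 → 468
468 → 792
792 → 1080
1080 → 513
513 → 153
153 → 153  — 153 repeats.
That took 7 steps.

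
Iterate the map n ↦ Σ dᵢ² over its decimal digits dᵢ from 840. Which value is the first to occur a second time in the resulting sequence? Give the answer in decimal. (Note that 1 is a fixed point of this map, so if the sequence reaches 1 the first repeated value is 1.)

89

840 → 8² + 4² + 0² = 80
80 → 8² + 0² = 64
64 → 6² + 4² = 52
52 → 5² + 2² = 29
29 → 2² + 9² = 85
85 → 8² + 5² = 89
89 → 8² + 9² = 145
145 → 1² + 4² + 5² = 42
42 → 4² + 2² = 20
20 → 2² + 0² = 4
4 → 4² = 16
16 → 1² + 6² = 37
37 → 3² + 7² = 58
58 → 5² + 8² = 89  — 89 already appeared earlier.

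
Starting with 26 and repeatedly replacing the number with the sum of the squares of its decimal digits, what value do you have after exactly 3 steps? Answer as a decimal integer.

37

26 → 2² + 6² = 4 + 36 = 40
40 → 4² + 0² = 16 + 0 = 16
16 → 1² + 6² = 1 + 36 = 37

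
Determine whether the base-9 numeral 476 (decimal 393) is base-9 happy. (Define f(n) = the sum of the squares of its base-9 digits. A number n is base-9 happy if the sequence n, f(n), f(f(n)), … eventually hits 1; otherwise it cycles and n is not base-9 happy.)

393 = (4,7,6)_9 → 4² + 7² + 6² = 101
101 = (1,2,2)_9 → 1² + 2² + 2² = 9
9 = (1,0)_9 → 1² + 0² = 1  — reached 1.

base-9 happy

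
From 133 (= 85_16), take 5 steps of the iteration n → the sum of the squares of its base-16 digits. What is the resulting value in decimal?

133 = (8,5)_16 → 8² + 5² = 89
89 = (5,9)_16 → 5² + 9² = 106
106 = (6,10)_16 → 6² + 10² = 136
136 = (8,8)_16 → 8² + 8² = 128
128 = (8,0)_16 → 8² + 0² = 64

64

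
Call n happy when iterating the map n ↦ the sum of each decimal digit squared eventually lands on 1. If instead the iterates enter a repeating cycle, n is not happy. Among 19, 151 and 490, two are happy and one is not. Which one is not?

151

19: 19 → 82 → 68 → 100 → 1  — reaches 1 (happy)
151: 151 → 27 → 53 → 34 → 25 → 29 → 85 → 89 → 145 → 42 → 20 → 4 → 16 → 37 → 58 → 89  — repeats 89 (not happy)
490: 490 → 97 → 130 → 10 → 1  — reaches 1 (happy)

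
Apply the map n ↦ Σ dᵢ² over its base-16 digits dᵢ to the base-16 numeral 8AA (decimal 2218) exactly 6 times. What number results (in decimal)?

2218 = (8,10,10)_16 → 8² + 10² + 10² = 264
264 = (1,0,8)_16 → 1² + 0² + 8² = 65
65 = (4,1)_16 → 4² + 1² = 17
17 = (1,1)_16 → 1² + 1² = 2
2 = (2)_16 → 2² = 4
4 = (4)_16 → 4² = 16

16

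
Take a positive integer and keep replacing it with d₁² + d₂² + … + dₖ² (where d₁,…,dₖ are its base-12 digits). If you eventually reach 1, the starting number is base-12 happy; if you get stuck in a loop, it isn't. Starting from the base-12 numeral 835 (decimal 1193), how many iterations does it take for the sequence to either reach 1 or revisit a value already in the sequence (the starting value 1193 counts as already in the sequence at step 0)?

8

1193 = (8,3,5)_12 → 98
98 = (8,2)_12 → 68
68 = (5,8)_12 → 89
89 = (7,5)_12 → 74
74 = (6,2)_12 → 40
40 = (3,4)_12 → 25
25 = (2,1)_12 → 5
5 = (5)_12 → 25  — 25 repeats.
That took 8 steps.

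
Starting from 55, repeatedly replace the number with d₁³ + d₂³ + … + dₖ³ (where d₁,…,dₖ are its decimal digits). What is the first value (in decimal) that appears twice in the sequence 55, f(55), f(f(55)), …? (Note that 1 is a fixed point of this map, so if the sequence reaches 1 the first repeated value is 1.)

55 → 250
250 → 133
133 → 55  — 55 already appeared earlier.

55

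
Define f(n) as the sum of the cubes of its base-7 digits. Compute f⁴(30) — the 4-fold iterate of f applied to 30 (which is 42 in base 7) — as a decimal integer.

72

30 = (4,2)_7 → 4³ + 2³ = 64 + 8 = 72
72 = (1,3,2)_7 → 1³ + 3³ + 2³ = 1 + 27 + 8 = 36
36 = (5,1)_7 → 5³ + 1³ = 125 + 1 = 126
126 = (2,4,0)_7 → 2³ + 4³ + 0³ = 8 + 64 + 0 = 72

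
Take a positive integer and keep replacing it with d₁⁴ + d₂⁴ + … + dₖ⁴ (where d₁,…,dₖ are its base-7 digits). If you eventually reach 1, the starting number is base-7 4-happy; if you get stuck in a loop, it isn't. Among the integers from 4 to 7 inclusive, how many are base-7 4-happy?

4: 4 → 256 → 882 → 272 → 2002 → 2546 → 1938 → 2258 → 1808 → 1938  (repeats 1938)
5: 5 → 625 → 1267 → 1633 → 913 → 609 → 707 → 97 → 2593 → 1459 → 963 → 1153 → 803 → 673 → 1923 → 1507 → 913  (repeats 913)
6: 6 → 1296 → 788 → 288 → 1922 → 1138 → 354 → 258 → 1922  (repeats 1922)
7: 7 → 1  (reaches 1)
base-7 4-happy: 7

1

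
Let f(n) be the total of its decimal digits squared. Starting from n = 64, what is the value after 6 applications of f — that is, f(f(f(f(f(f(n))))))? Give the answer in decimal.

64 → 6² + 4² = 36 + 16 = 52
52 → 5² + 2² = 25 + 4 = 29
29 → 2² + 9² = 4 + 81 = 85
85 → 8² + 5² = 64 + 25 = 89
89 → 8² + 9² = 64 + 81 = 145
145 → 1² + 4² + 5² = 1 + 16 + 25 = 42

42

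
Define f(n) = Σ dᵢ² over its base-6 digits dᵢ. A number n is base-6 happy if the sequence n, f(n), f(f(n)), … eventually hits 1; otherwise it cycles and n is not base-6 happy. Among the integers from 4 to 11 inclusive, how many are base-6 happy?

4: 4 → 16 → 20 → 13 → 5 → 25 → 17 → 29 → 41 → 26 → 20  (repeats 20)
5: 5 → 25 → 17 → 29 → 41 → 26 → 20 → 13 → 5  (repeats 5)
6: 6 → 1  (reaches 1)
7: 7 → 2 → 4 → 16 → 20 → 13 → 5 → 25 → 17 → 29 → 41 → 26 → 20  (repeats 20)
8: 8 → 5 → 25 → 17 → 29 → 41 → 26 → 20 → 13 → 5  (repeats 5)
9: 9 → 10 → 17 → 29 → 41 → 26 → 20 → 13 → 5 → 25 → 17  (repeats 17)
10: 10 → 17 → 29 → 41 → 26 → 20 → 13 → 5 → 25 → 17  (repeats 17)
11: 11 → 26 → 20 → 13 → 5 → 25 → 17 → 29 → 41 → 26  (repeats 26)
base-6 happy: 6

1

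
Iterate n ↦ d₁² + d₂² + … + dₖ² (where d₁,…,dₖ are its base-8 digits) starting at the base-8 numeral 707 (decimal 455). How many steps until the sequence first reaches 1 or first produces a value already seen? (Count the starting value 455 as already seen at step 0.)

455 = (7,0,7)_8 → 98
98 = (1,4,2)_8 → 21
21 = (2,5)_8 → 29
29 = (3,5)_8 → 34
34 = (4,2)_8 → 20
20 = (2,4)_8 → 20  — 20 repeats.
That took 6 steps.

6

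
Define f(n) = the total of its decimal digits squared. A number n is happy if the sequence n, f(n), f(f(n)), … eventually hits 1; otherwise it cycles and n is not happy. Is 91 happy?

happy

91 → 9² + 1² = 81 + 1 = 82
82 → 8² + 2² = 64 + 4 = 68
68 → 6² + 8² = 36 + 64 = 100
100 → 1² + 0² + 0² = 1 + 0 + 0 = 1  — reached 1.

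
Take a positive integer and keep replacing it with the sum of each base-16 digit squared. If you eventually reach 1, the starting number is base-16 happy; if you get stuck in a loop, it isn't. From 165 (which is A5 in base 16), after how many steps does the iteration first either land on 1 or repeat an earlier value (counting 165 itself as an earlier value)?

13

165 = (10,5)_16 → 10² + 5² = 125
125 = (7,13)_16 → 7² + 13² = 218
218 = (13,10)_16 → 13² + 10² = 269
269 = (1,0,13)_16 → 1² + 0² + 13² = 170
170 = (10,10)_16 → 10² + 10² = 200
200 = (12,8)_16 → 12² + 8² = 208
208 = (13,0)_16 → 13² + 0² = 169
169 = (10,9)_16 → 10² + 9² = 181
181 = (11,5)_16 → 11² + 5² = 146
146 = (9,2)_16 → 9² + 2² = 85
85 = (5,5)_16 → 5² + 5² = 50
50 = (3,2)_16 → 3² + 2² = 13
13 = (13)_16 → 13² = 169  — 169 repeats.
That took 13 steps.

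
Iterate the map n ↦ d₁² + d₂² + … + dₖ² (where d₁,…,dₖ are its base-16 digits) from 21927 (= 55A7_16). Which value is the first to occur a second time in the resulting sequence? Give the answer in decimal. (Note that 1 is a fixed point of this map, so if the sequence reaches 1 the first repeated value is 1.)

169

21927 = (5,5,10,7)_16 → 5² + 5² + 10² + 7² = 199
199 = (12,7)_16 → 12² + 7² = 193
193 = (12,1)_16 → 12² + 1² = 145
145 = (9,1)_16 → 9² + 1² = 82
82 = (5,2)_16 → 5² + 2² = 29
29 = (1,13)_16 → 1² + 13² = 170
170 = (10,10)_16 → 10² + 10² = 200
200 = (12,8)_16 → 12² + 8² = 208
208 = (13,0)_16 → 13² + 0² = 169
169 = (10,9)_16 → 10² + 9² = 181
181 = (11,5)_16 → 11² + 5² = 146
146 = (9,2)_16 → 9² + 2² = 85
85 = (5,5)_16 → 5² + 5² = 50
50 = (3,2)_16 → 3² + 2² = 13
13 = (13)_16 → 13² = 169  — 169 already appeared earlier.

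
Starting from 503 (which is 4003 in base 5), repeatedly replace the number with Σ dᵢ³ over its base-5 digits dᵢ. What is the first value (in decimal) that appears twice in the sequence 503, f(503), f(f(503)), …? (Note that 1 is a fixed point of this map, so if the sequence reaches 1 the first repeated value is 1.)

503 = (4,0,0,3)_5 → 4³ + 0³ + 0³ + 3³ = 91
91 = (3,3,1)_5 → 3³ + 3³ + 1³ = 55
55 = (2,1,0)_5 → 2³ + 1³ + 0³ = 9
9 = (1,4)_5 → 1³ + 4³ = 65
65 = (2,3,0)_5 → 2³ + 3³ + 0³ = 35
35 = (1,2,0)_5 → 1³ + 2³ + 0³ = 9  — 9 already appeared earlier.

9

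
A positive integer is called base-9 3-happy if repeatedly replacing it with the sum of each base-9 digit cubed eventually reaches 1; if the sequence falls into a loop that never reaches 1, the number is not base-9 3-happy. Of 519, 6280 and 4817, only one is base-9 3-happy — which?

519: 519 → 459 → 341 → 577 → 345 → 99 → 9 → 1  — reaches 1 (base-9 3-happy)
6280: 6280 → 1044 → 540 → 432 → 152 → 856 → 128 → 134 → 638 → 1198 → 470 → 476 → 980 → 540  — repeats 540 (not base-9 3-happy)
4817: 4817 → 413 → 637 → 1029 → 271 → 55 → 217 → 225 → 351 → 91 → 3 → 27 → 27  — repeats 27 (not base-9 3-happy)

519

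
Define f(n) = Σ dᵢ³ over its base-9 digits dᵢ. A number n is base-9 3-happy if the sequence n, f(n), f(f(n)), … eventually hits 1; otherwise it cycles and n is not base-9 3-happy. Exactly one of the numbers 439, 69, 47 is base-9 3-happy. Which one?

439: 439 → 495 → 217 → 225 → 351 → 91 → 3 → 27 → 27  — repeats 27 (not base-9 3-happy)
69: 69 → 559 → 729 → 1  — reaches 1 (base-9 3-happy)
47: 47 → 133 → 469 → 469  — repeats 469 (not base-9 3-happy)

69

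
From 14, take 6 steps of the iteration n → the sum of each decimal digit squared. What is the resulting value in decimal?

89

14 → 17
17 → 50
50 → 25
25 → 29
29 → 85
85 → 89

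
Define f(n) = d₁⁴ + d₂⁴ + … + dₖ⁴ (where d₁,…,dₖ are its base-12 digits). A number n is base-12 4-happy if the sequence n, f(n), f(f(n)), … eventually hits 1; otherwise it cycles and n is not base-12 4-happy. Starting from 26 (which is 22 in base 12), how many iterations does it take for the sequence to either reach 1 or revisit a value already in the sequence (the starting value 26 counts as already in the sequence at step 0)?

13

26 = (2,2)_12 → 32
32 = (2,8)_12 → 4112
4112 = (2,4,6,8)_12 → 5664
5664 = (3,3,4,0)_12 → 418
418 = (2,10,10)_12 → 20016
20016 = (11,7,0,0)_12 → 17042
17042 = (9,10,4,2)_12 → 16833
16833 = (9,8,10,9)_12 → 27218
27218 = (1,3,9,0,2)_12 → 6659
6659 = (3,10,2,11)_12 → 24738
24738 = (1,2,3,9,6)_12 → 7955
7955 = (4,7,2,11)_12 → 17314
17314 = (10,0,2,10)_12 → 20016  — 20016 repeats.
That took 13 steps.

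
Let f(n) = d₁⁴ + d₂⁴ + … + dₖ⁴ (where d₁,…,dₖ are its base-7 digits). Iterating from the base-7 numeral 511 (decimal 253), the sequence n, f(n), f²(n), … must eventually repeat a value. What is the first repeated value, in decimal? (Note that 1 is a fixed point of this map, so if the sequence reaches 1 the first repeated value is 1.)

253 = (5,1,1)_7 → 5⁴ + 1⁴ + 1⁴ = 627
627 = (1,5,5,4)_7 → 1⁴ + 5⁴ + 5⁴ + 4⁴ = 1507
1507 = (4,2,5,2)_7 → 4⁴ + 2⁴ + 5⁴ + 2⁴ = 913
913 = (2,4,4,3)_7 → 2⁴ + 4⁴ + 4⁴ + 3⁴ = 609
609 = (1,5,3,0)_7 → 1⁴ + 5⁴ + 3⁴ + 0⁴ = 707
707 = (2,0,3,0)_7 → 2⁴ + 0⁴ + 3⁴ + 0⁴ = 97
97 = (1,6,6)_7 → 1⁴ + 6⁴ + 6⁴ = 2593
2593 = (1,0,3,6,3)_7 → 1⁴ + 0⁴ + 3⁴ + 6⁴ + 3⁴ = 1459
1459 = (4,1,5,3)_7 → 4⁴ + 1⁴ + 5⁴ + 3⁴ = 963
963 = (2,5,4,4)_7 → 2⁴ + 5⁴ + 4⁴ + 4⁴ = 1153
1153 = (3,2,3,5)_7 → 3⁴ + 2⁴ + 3⁴ + 5⁴ = 803
803 = (2,2,2,5)_7 → 2⁴ + 2⁴ + 2⁴ + 5⁴ = 673
673 = (1,6,5,1)_7 → 1⁴ + 6⁴ + 5⁴ + 1⁴ = 1923
1923 = (5,4,1,5)_7 → 5⁴ + 4⁴ + 1⁴ + 5⁴ = 1507  — 1507 already appeared earlier.

1507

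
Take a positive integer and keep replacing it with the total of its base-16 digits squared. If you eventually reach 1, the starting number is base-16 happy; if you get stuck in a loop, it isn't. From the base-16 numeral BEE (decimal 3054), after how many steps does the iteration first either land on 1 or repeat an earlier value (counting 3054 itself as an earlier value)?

15

3054 = (11,14,14)_16 → 11² + 14² + 14² = 121 + 196 + 196 = 513
513 = (2,0,1)_16 → 2² + 0² + 1² = 4 + 0 + 1 = 5
5 = (5)_16 → 5² = 25
25 = (1,9)_16 → 1² + 9² = 1 + 81 = 82
82 = (5,2)_16 → 5² + 2² = 25 + 4 = 29
29 = (1,13)_16 → 1² + 13² = 1 + 169 = 170
170 = (10,10)_16 → 10² + 10² = 100 + 100 = 200
200 = (12,8)_16 → 12² + 8² = 144 + 64 = 208
208 = (13,0)_16 → 13² + 0² = 169 + 0 = 169
169 = (10,9)_16 → 10² + 9² = 100 + 81 = 181
181 = (11,5)_16 → 11² + 5² = 121 + 25 = 146
146 = (9,2)_16 → 9² + 2² = 81 + 4 = 85
85 = (5,5)_16 → 5² + 5² = 25 + 25 = 50
50 = (3,2)_16 → 3² + 2² = 9 + 4 = 13
13 = (13)_16 → 13² = 169  — 169 repeats.
That took 15 steps.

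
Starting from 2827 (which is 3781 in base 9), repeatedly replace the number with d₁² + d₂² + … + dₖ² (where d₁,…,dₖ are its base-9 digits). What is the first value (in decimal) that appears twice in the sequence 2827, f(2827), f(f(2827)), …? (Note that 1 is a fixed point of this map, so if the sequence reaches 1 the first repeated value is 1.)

53

2827 = (3,7,8,1)_9 → 3² + 7² + 8² + 1² = 9 + 49 + 64 + 1 = 123
123 = (1,4,6)_9 → 1² + 4² + 6² = 1 + 16 + 36 = 53
53 = (5,8)_9 → 5² + 8² = 25 + 64 = 89
89 = (1,0,8)_9 → 1² + 0² + 8² = 1 + 0 + 64 = 65
65 = (7,2)_9 → 7² + 2² = 49 + 4 = 53  — 53 already appeared earlier.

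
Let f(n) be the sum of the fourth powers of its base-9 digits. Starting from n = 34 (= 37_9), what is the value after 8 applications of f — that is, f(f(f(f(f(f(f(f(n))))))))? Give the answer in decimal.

4098

34 = (3,7)_9 → 3⁴ + 7⁴ = 2482
2482 = (3,3,5,7)_9 → 3⁴ + 3⁴ + 5⁴ + 7⁴ = 3188
3188 = (4,3,3,2)_9 → 4⁴ + 3⁴ + 3⁴ + 2⁴ = 434
434 = (5,3,2)_9 → 5⁴ + 3⁴ + 2⁴ = 722
722 = (8,8,2)_9 → 8⁴ + 8⁴ + 2⁴ = 8208
8208 = (1,2,2,3,0)_9 → 1⁴ + 2⁴ + 2⁴ + 3⁴ + 0⁴ = 114
114 = (1,3,6)_9 → 1⁴ + 3⁴ + 6⁴ = 1378
1378 = (1,8,0,1)_9 → 1⁴ + 8⁴ + 0⁴ + 1⁴ = 4098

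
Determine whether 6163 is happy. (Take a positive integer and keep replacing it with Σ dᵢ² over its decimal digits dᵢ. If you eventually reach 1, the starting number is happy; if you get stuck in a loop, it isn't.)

happy

6163 → 6² + 1² + 6² + 3² = 82
82 → 8² + 2² = 68
68 → 6² + 8² = 100
100 → 1² + 0² + 0² = 1  — reached 1.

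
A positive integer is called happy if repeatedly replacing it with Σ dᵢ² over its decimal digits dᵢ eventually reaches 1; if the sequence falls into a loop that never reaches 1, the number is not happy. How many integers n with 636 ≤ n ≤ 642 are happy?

2

636: 636 → 81 → 65 → 61 → 37 → 58 → 89 → 145 → 42 → 20 → 4 → 16 → 37  — not happy
637: 637 → 94 → 97 → 130 → 10 → 1  — happy
638: 638 → 109 → 82 → 68 → 100 → 1  — happy
639: 639 → 126 → 41 → 17 → 50 → 25 → 29 → 85 → 89 → 145 → 42 → 20 → 4 → 16 → 37 → 58 → 89  — not happy
640: 640 → 52 → 29 → 85 → 89 → 145 → 42 → 20 → 4 → 16 → 37 → 58 → 89  — not happy
641: 641 → 53 → 34 → 25 → 29 → 85 → 89 → 145 → 42 → 20 → 4 → 16 → 37 → 58 → 89  — not happy
642: 642 → 56 → 61 → 37 → 58 → 89 → 145 → 42 → 20 → 4 → 16 → 37  — not happy
happy: 637, 638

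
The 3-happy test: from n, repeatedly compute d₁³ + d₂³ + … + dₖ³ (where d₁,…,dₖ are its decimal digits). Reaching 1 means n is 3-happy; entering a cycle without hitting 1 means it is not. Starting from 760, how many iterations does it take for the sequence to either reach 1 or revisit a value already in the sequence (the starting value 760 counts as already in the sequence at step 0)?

760 → 7³ + 6³ + 0³ = 559
559 → 5³ + 5³ + 9³ = 979
979 → 9³ + 7³ + 9³ = 1801
1801 → 1³ + 8³ + 0³ + 1³ = 514
514 → 5³ + 1³ + 4³ = 190
190 → 1³ + 9³ + 0³ = 730
730 → 7³ + 3³ + 0³ = 370
370 → 3³ + 7³ + 0³ = 370  — 370 repeats.
That took 8 steps.

8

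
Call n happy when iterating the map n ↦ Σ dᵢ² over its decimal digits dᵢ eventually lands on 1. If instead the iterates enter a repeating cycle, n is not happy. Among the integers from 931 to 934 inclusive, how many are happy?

2

931: 931 → 91 → 82 → 68 → 100 → 1  (reaches 1)
932: 932 → 94 → 97 → 130 → 10 → 1  (reaches 1)
933: 933 → 99 → 162 → 41 → 17 → 50 → 25 → 29 → 85 → 89 → 145 → 42 → 20 → 4 → 16 → 37 → 58 → 89  (repeats 89)
934: 934 → 106 → 37 → 58 → 89 → 145 → 42 → 20 → 4 → 16 → 37  (repeats 37)
happy: 931, 932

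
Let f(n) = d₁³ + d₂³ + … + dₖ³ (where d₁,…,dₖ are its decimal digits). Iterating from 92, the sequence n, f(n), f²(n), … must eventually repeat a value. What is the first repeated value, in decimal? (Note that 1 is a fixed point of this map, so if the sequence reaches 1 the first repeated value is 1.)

371

92 → 9³ + 2³ = 729 + 8 = 737
737 → 7³ + 3³ + 7³ = 343 + 27 + 343 = 713
713 → 7³ + 1³ + 3³ = 343 + 1 + 27 = 371
371 → 3³ + 7³ + 1³ = 27 + 343 + 1 = 371  — 371 already appeared earlier.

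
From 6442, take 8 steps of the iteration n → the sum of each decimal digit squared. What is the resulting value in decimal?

145

6442 → 6² + 4² + 4² + 2² = 36 + 16 + 16 + 4 = 72
72 → 7² + 2² = 49 + 4 = 53
53 → 5² + 3² = 25 + 9 = 34
34 → 3² + 4² = 9 + 16 = 25
25 → 2² + 5² = 4 + 25 = 29
29 → 2² + 9² = 4 + 81 = 85
85 → 8² + 5² = 64 + 25 = 89
89 → 8² + 9² = 64 + 81 = 145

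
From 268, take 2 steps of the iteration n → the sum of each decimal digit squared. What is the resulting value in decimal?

268 → 2² + 6² + 8² = 4 + 36 + 64 = 104
104 → 1² + 0² + 4² = 1 + 0 + 16 = 17

17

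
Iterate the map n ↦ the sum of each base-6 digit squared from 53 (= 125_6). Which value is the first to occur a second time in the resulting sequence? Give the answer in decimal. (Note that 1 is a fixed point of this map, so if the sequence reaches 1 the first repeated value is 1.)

53 = (1,2,5)_6 → 1² + 2² + 5² = 1 + 4 + 25 = 30
30 = (5,0)_6 → 5² + 0² = 25 + 0 = 25
25 = (4,1)_6 → 4² + 1² = 16 + 1 = 17
17 = (2,5)_6 → 2² + 5² = 4 + 25 = 29
29 = (4,5)_6 → 4² + 5² = 16 + 25 = 41
41 = (1,0,5)_6 → 1² + 0² + 5² = 1 + 0 + 25 = 26
26 = (4,2)_6 → 4² + 2² = 16 + 4 = 20
20 = (3,2)_6 → 3² + 2² = 9 + 4 = 13
13 = (2,1)_6 → 2² + 1² = 4 + 1 = 5
5 = (5)_6 → 5² = 25  — 25 already appeared earlier.

25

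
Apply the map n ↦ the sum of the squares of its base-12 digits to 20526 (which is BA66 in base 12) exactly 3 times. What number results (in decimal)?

20526 = (11,10,6,6)_12 → 11² + 10² + 6² + 6² = 121 + 100 + 36 + 36 = 293
293 = (2,0,5)_12 → 2² + 0² + 5² = 4 + 0 + 25 = 29
29 = (2,5)_12 → 2² + 5² = 4 + 25 = 29

29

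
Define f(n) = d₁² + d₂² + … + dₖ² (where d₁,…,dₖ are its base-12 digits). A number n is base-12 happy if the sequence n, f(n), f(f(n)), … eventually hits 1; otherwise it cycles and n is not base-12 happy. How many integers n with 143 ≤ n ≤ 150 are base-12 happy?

1

143: 143 → 242 → 69 → 106 → 164 → 66 → 61 → 26 → 8 → 64 → 41 → 34 → 104 → 128 → 164  — not base-12 happy
144: 144 → 1  — base-12 happy
145: 145 → 2 → 4 → 16 → 17 → 26 → 8 → 64 → 41 → 34 → 104 → 128 → 164 → 66 → 61 → 26  — not base-12 happy
146: 146 → 5 → 25 → 5  — not base-12 happy
147: 147 → 10 → 100 → 80 → 100  — not base-12 happy
148: 148 → 17 → 26 → 8 → 64 → 41 → 34 → 104 → 128 → 164 → 66 → 61 → 26  — not base-12 happy
149: 149 → 26 → 8 → 64 → 41 → 34 → 104 → 128 → 164 → 66 → 61 → 26  — not base-12 happy
150: 150 → 37 → 10 → 100 → 80 → 100  — not base-12 happy
base-12 happy: 144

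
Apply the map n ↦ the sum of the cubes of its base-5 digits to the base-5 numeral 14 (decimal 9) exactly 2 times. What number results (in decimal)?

9 = (1,4)_5 → 1³ + 4³ = 1 + 64 = 65
65 = (2,3,0)_5 → 2³ + 3³ + 0³ = 8 + 27 + 0 = 35

35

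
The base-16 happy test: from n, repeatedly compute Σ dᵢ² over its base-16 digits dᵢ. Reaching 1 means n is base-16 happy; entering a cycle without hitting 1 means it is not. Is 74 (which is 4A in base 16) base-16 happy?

base-16 happy

74 = (4,10)_16 → 116
116 = (7,4)_16 → 65
65 = (4,1)_16 → 17
17 = (1,1)_16 → 2
2 = (2)_16 → 4
4 = (4)_16 → 16
16 = (1,0)_16 → 1  — reached 1.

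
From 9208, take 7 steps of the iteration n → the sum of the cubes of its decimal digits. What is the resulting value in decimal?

133

9208 → 9³ + 2³ + 0³ + 8³ = 1249
1249 → 1³ + 2³ + 4³ + 9³ = 802
802 → 8³ + 0³ + 2³ = 520
520 → 5³ + 2³ + 0³ = 133
133 → 1³ + 3³ + 3³ = 55
55 → 5³ + 5³ = 250
250 → 2³ + 5³ + 0³ = 133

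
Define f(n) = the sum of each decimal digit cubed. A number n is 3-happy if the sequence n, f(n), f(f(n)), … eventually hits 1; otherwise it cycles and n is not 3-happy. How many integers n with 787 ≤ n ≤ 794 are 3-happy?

787: 787 → 1198 → 1243 → 100 → 1  — 3-happy
788: 788 → 1367 → 587 → 980 → 1241 → 74 → 407 → 407  — not 3-happy
789: 789 → 1584 → 702 → 351 → 153 → 153  — not 3-happy
790: 790 → 1072 → 352 → 160 → 217 → 352  — not 3-happy
791: 791 → 1073 → 371 → 371  — not 3-happy
792: 792 → 1080 → 513 → 153 → 153  — not 3-happy
793: 793 → 1099 → 1459 → 919 → 1459  — not 3-happy
794: 794 → 1136 → 245 → 197 → 1073 → 371 → 371  — not 3-happy
3-happy: 787

1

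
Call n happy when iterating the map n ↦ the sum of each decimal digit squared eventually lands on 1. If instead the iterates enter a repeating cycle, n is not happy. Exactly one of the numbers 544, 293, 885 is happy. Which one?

293

544: 544 → 57 → 74 → 65 → 61 → 37 → 58 → 89 → 145 → 42 → 20 → 4 → 16 → 37  — repeats 37 (not happy)
293: 293 → 94 → 97 → 130 → 10 → 1  — reaches 1 (happy)
885: 885 → 153 → 35 → 34 → 25 → 29 → 85 → 89 → 145 → 42 → 20 → 4 → 16 → 37 → 58 → 89  — repeats 89 (not happy)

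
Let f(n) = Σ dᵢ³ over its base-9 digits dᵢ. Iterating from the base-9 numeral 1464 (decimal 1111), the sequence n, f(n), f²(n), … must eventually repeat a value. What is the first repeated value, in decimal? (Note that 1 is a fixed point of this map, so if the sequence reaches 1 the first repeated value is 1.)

1111 = (1,4,6,4)_9 → 1³ + 4³ + 6³ + 4³ = 345
345 = (4,2,3)_9 → 4³ + 2³ + 3³ = 99
99 = (1,2,0)_9 → 1³ + 2³ + 0³ = 9
9 = (1,0)_9 → 1³ + 0³ = 1  — reached the fixed point 1.
1 → 1, so 1 is the first repeated value.

1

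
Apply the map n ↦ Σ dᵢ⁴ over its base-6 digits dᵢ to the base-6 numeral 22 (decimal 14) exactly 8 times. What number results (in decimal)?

3

14 = (2,2)_6 → 2⁴ + 2⁴ = 16 + 16 = 32
32 = (5,2)_6 → 5⁴ + 2⁴ = 625 + 16 = 641
641 = (2,5,4,5)_6 → 2⁴ + 5⁴ + 4⁴ + 5⁴ = 16 + 625 + 256 + 625 = 1522
1522 = (1,1,0,1,4)_6 → 1⁴ + 1⁴ + 0⁴ + 1⁴ + 4⁴ = 1 + 1 + 0 + 1 + 256 = 259
259 = (1,1,1,1)_6 → 1⁴ + 1⁴ + 1⁴ + 1⁴ = 1 + 1 + 1 + 1 = 4
4 = (4)_6 → 4⁴ = 256
256 = (1,1,0,4)_6 → 1⁴ + 1⁴ + 0⁴ + 4⁴ = 1 + 1 + 0 + 256 = 258
258 = (1,1,1,0)_6 → 1⁴ + 1⁴ + 1⁴ + 0⁴ = 1 + 1 + 1 + 0 = 3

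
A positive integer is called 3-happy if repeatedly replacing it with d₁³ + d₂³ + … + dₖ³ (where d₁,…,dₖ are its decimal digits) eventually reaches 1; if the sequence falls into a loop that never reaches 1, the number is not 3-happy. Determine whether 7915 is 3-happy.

3-happy

7915 → 7³ + 9³ + 1³ + 5³ = 343 + 729 + 1 + 125 = 1198
1198 → 1³ + 1³ + 9³ + 8³ = 1 + 1 + 729 + 512 = 1243
1243 → 1³ + 2³ + 4³ + 3³ = 1 + 8 + 64 + 27 = 100
100 → 1³ + 0³ + 0³ = 1 + 0 + 0 = 1  — reached 1.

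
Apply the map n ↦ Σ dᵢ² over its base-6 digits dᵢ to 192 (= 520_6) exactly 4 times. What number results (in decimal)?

20

192 = (5,2,0)_6 → 5² + 2² + 0² = 25 + 4 + 0 = 29
29 = (4,5)_6 → 4² + 5² = 16 + 25 = 41
41 = (1,0,5)_6 → 1² + 0² + 5² = 1 + 0 + 25 = 26
26 = (4,2)_6 → 4² + 2² = 16 + 4 = 20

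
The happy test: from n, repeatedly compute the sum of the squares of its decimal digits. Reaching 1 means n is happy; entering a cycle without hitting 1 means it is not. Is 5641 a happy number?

5641 → 5² + 6² + 4² + 1² = 25 + 36 + 16 + 1 = 78
78 → 7² + 8² = 49 + 64 = 113
113 → 1² + 1² + 3² = 1 + 1 + 9 = 11
11 → 1² + 1² = 1 + 1 = 2
2 → 2² = 4
4 → 4² = 16
16 → 1² + 6² = 1 + 36 = 37
37 → 3² + 7² = 9 + 49 = 58
58 → 5² + 8² = 25 + 64 = 89
89 → 8² + 9² = 64 + 81 = 145
145 → 1² + 4² + 5² = 1 + 16 + 25 = 42
42 → 4² + 2² = 16 + 4 = 20
20 → 2² + 0² = 4 + 0 = 4  — 4 already seen; the sequence cycles without reaching 1.

not happy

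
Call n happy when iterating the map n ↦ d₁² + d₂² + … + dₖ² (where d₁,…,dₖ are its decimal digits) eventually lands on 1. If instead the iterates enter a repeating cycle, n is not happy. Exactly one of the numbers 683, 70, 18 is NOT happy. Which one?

683: 683 → 109 → 82 → 68 → 100 → 1  — reaches 1 (happy)
70: 70 → 49 → 97 → 130 → 10 → 1  — reaches 1 (happy)
18: 18 → 65 → 61 → 37 → 58 → 89 → 145 → 42 → 20 → 4 → 16 → 37  — repeats 37 (not happy)

18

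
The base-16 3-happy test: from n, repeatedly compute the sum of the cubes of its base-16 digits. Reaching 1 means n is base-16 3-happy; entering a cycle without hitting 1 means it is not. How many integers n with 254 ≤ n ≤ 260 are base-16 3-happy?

1

254: 254 → 6119 → 3431 → 2756 → 2792 → 4256 → 1001 → 3500 → 4925 → 2252 → 3968 → 3887 → 6758 → 1433 → 1583 → 3599 → 6119  — not base-16 3-happy
255: 255 → 6750 → 3870 → 6120 → 3600 → 2745 → 3060 → 4770 → 1017 → 4131 → 36 → 72 → 576 → 72  — not base-16 3-happy
256: 256 → 1  — base-16 3-happy
257: 257 → 2 → 8 → 512 → 8  — not base-16 3-happy
258: 258 → 9 → 729 → 2934 → 1890 → 567 → 378 → 1344 → 189 → 3528 → 4437 → 252 → 5103 → 6147 → 540 → 1737 → 2673 → 1344  — not base-16 3-happy
259: 259 → 28 → 1729 → 1945 → 1801 → 1072 → 91 → 1456 → 1456  — not base-16 3-happy
260: 260 → 65 → 65  — not base-16 3-happy
base-16 3-happy: 256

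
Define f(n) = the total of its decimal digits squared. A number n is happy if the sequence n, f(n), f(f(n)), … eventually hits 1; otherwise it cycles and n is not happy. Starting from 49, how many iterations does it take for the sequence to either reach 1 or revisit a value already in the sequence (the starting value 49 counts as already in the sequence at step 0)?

49 → 97
97 → 130
130 → 10
10 → 1  — reached 1.
That took 4 steps.

4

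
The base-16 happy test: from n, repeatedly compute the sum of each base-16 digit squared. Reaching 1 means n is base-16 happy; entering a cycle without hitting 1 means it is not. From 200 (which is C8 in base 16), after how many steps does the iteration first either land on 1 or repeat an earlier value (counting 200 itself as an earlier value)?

8

200 = (12,8)_16 → 12² + 8² = 208
208 = (13,0)_16 → 13² + 0² = 169
169 = (10,9)_16 → 10² + 9² = 181
181 = (11,5)_16 → 11² + 5² = 146
146 = (9,2)_16 → 9² + 2² = 85
85 = (5,5)_16 → 5² + 5² = 50
50 = (3,2)_16 → 3² + 2² = 13
13 = (13)_16 → 13² = 169  — 169 repeats.
That took 8 steps.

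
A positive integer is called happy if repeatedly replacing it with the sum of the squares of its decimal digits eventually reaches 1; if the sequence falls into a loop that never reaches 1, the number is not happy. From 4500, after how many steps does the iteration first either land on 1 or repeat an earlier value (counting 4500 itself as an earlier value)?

4500 → 41
41 → 17
17 → 50
50 → 25
25 → 29
29 → 85
85 → 89
89 → 145
145 → 42
42 → 20
20 → 4
4 → 16
16 → 37
37 → 58
58 → 89  — 89 repeats.
That took 15 steps.

15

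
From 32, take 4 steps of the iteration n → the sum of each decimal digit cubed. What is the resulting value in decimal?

32 → 35
35 → 152
152 → 134
134 → 92

92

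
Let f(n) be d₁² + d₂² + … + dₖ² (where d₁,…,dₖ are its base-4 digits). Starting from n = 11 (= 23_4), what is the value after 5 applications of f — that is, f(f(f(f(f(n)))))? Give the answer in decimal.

11 = (2,3)_4 → 2² + 3² = 4 + 9 = 13
13 = (3,1)_4 → 3² + 1² = 9 + 1 = 10
10 = (2,2)_4 → 2² + 2² = 4 + 4 = 8
8 = (2,0)_4 → 2² + 0² = 4 + 0 = 4
4 = (1,0)_4 → 1² + 0² = 1 + 0 = 1

1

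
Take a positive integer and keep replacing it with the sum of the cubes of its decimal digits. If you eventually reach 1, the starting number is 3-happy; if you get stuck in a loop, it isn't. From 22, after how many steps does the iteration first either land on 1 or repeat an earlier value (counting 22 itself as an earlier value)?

22 → 2³ + 2³ = 8 + 8 = 16
16 → 1³ + 6³ = 1 + 216 = 217
217 → 2³ + 1³ + 7³ = 8 + 1 + 343 = 352
352 → 3³ + 5³ + 2³ = 27 + 125 + 8 = 160
160 → 1³ + 6³ + 0³ = 1 + 216 + 0 = 217  — 217 repeats.
That took 5 steps.

5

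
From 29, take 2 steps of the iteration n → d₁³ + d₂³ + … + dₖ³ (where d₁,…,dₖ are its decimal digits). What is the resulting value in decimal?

29 → 2³ + 9³ = 737
737 → 7³ + 3³ + 7³ = 713

713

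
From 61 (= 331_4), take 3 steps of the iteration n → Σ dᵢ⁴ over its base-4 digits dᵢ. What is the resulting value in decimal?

83

61 = (3,3,1)_4 → 3⁴ + 3⁴ + 1⁴ = 81 + 81 + 1 = 163
163 = (2,2,0,3)_4 → 2⁴ + 2⁴ + 0⁴ + 3⁴ = 16 + 16 + 0 + 81 = 113
113 = (1,3,0,1)_4 → 1⁴ + 3⁴ + 0⁴ + 1⁴ = 1 + 81 + 0 + 1 = 83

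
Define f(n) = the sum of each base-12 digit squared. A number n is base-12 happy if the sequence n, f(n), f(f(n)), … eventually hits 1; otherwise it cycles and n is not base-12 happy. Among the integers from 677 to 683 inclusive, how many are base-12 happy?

677: 677 → 105 → 145 → 2 → 4 → 16 → 17 → 26 → 8 → 64 → 41 → 34 → 104 → 128 → 164 → 66 → 61 → 26  (repeats 26)
678: 678 → 116 → 145 → 2 → 4 → 16 → 17 → 26 → 8 → 64 → 41 → 34 → 104 → 128 → 164 → 66 → 61 → 26  (repeats 26)
679: 679 → 129 → 181 → 11 → 121 → 101 → 89 → 74 → 40 → 25 → 5 → 25  (repeats 25)
680: 680 → 144 → 1  (reaches 1)
681: 681 → 161 → 27 → 13 → 2 → 4 → 16 → 17 → 26 → 8 → 64 → 41 → 34 → 104 → 128 → 164 → 66 → 61 → 26  (repeats 26)
682: 682 → 180 → 10 → 100 → 80 → 100  (repeats 100)
683: 683 → 201 → 98 → 68 → 89 → 74 → 40 → 25 → 5 → 25  (repeats 25)
base-12 happy: 680

1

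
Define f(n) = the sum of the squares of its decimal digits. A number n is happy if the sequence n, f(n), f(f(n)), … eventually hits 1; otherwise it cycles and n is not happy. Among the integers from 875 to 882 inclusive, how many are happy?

1

875: 875 → 138 → 74 → 65 → 61 → 37 → 58 → 89 → 145 → 42 → 20 → 4 → 16 → 37  — not happy
876: 876 → 149 → 98 → 145 → 42 → 20 → 4 → 16 → 37 → 58 → 89 → 145  — not happy
877: 877 → 162 → 41 → 17 → 50 → 25 → 29 → 85 → 89 → 145 → 42 → 20 → 4 → 16 → 37 → 58 → 89  — not happy
878: 878 → 177 → 99 → 162 → 41 → 17 → 50 → 25 → 29 → 85 → 89 → 145 → 42 → 20 → 4 → 16 → 37 → 58 → 89  — not happy
879: 879 → 194 → 98 → 145 → 42 → 20 → 4 → 16 → 37 → 58 → 89 → 145  — not happy
880: 880 → 128 → 69 → 117 → 51 → 26 → 40 → 16 → 37 → 58 → 89 → 145 → 42 → 20 → 4 → 16  — not happy
881: 881 → 129 → 86 → 100 → 1  — happy
882: 882 → 132 → 14 → 17 → 50 → 25 → 29 → 85 → 89 → 145 → 42 → 20 → 4 → 16 → 37 → 58 → 89  — not happy
happy: 881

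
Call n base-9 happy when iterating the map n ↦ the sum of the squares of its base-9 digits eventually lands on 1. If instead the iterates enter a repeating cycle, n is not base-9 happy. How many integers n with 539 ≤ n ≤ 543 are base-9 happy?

539: 539 → 125 → 81 → 1  — base-9 happy
540: 540 → 72 → 64 → 50 → 50  — not base-9 happy
541: 541 → 73 → 65 → 53 → 89 → 65  — not base-9 happy
542: 542 → 76 → 80 → 128 → 30 → 18 → 4 → 16 → 50 → 50  — not base-9 happy
543: 543 → 81 → 1  — base-9 happy
base-9 happy: 539, 543

2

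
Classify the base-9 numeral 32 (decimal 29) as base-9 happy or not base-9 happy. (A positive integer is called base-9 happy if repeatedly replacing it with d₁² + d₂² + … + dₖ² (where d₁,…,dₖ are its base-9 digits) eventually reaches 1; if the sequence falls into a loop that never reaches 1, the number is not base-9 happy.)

29 = (3,2)_9 → 3² + 2² = 13
13 = (1,4)_9 → 1² + 4² = 17
17 = (1,8)_9 → 1² + 8² = 65
65 = (7,2)_9 → 7² + 2² = 53
53 = (5,8)_9 → 5² + 8² = 89
89 = (1,0,8)_9 → 1² + 0² + 8² = 65  — 65 already seen; the sequence cycles without reaching 1.

not base-9 happy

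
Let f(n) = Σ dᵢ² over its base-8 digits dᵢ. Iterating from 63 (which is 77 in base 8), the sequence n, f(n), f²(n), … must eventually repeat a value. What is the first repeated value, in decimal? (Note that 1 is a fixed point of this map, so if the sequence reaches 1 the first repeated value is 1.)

63 = (7,7)_8 → 7² + 7² = 49 + 49 = 98
98 = (1,4,2)_8 → 1² + 4² + 2² = 1 + 16 + 4 = 21
21 = (2,5)_8 → 2² + 5² = 4 + 25 = 29
29 = (3,5)_8 → 3² + 5² = 9 + 25 = 34
34 = (4,2)_8 → 4² + 2² = 16 + 4 = 20
20 = (2,4)_8 → 2² + 4² = 4 + 16 = 20  — 20 already appeared earlier.

20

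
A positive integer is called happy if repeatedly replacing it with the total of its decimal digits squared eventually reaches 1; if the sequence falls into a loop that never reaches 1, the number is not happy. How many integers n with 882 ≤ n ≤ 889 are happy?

1

882: 882 → 132 → 14 → 17 → 50 → 25 → 29 → 85 → 89 → 145 → 42 → 20 → 4 → 16 → 37 → 58 → 89  — not happy
883: 883 → 137 → 59 → 106 → 37 → 58 → 89 → 145 → 42 → 20 → 4 → 16 → 37  — not happy
884: 884 → 144 → 33 → 18 → 65 → 61 → 37 → 58 → 89 → 145 → 42 → 20 → 4 → 16 → 37  — not happy
885: 885 → 153 → 35 → 34 → 25 → 29 → 85 → 89 → 145 → 42 → 20 → 4 → 16 → 37 → 58 → 89  — not happy
886: 886 → 164 → 53 → 34 → 25 → 29 → 85 → 89 → 145 → 42 → 20 → 4 → 16 → 37 → 58 → 89  — not happy
887: 887 → 177 → 99 → 162 → 41 → 17 → 50 → 25 → 29 → 85 → 89 → 145 → 42 → 20 → 4 → 16 → 37 → 58 → 89  — not happy
888: 888 → 192 → 86 → 100 → 1  — happy
889: 889 → 209 → 85 → 89 → 145 → 42 → 20 → 4 → 16 → 37 → 58 → 89  — not happy
happy: 888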